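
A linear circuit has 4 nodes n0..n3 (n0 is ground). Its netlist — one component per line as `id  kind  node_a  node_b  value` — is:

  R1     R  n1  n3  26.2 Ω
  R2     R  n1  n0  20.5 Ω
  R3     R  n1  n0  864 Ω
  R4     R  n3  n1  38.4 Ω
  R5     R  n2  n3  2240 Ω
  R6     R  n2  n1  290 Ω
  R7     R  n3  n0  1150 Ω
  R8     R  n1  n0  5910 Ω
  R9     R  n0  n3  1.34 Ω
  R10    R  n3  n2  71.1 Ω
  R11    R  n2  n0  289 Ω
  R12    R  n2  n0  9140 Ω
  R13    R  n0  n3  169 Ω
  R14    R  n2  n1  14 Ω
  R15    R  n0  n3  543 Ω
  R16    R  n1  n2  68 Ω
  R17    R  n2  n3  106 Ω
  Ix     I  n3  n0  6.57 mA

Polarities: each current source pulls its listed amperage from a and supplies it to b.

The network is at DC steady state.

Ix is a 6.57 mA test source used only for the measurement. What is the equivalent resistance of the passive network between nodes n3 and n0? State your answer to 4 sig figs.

Apply KCL at each of the 3 non-ground nodes and solve the resulting linear system.
Node n1: branches {R1, R2, R3, R4, R6, R8, R14, R16} → V_1 = -0.005084
Node n2: branches {R5, R6, R10, R11, R12, R14, R16, R17} → V_2 = -0.005595
Node n3: branches {R1, R4, R5, R7, R9, R10, R13, R15, R17, Ix} → V_3 = -0.008339

R_eq = 1.269 Ω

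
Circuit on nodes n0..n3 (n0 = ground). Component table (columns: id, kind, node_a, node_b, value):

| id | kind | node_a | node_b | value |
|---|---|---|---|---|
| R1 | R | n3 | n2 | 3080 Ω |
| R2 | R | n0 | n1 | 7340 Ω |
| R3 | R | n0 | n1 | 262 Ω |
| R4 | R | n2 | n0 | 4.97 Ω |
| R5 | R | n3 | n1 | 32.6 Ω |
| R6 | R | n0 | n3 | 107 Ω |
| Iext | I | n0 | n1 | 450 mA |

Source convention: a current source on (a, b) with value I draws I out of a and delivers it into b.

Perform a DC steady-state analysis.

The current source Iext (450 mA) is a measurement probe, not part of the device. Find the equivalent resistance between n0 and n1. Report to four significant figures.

Element admittances at DC:
  Y(R1) = 0.0003247 S between n3,n2
  Y(R2) = 0.0001362 S between n0,n1
  Y(R3) = 0.003817 S between n0,n1
  Y(R4) = 0.2012 S between n2,n0
  Y(R5) = 0.03067 S between n3,n1
  Y(R6) = 0.009346 S between n0,n3
  Iext: injects 0.45 A into n1 (from n0)
Assemble and solve the 3×3 MNA system:
  V(n1)=39.80  V(n2)=0.04876  V(n3)=30.26

R_eq = 88.45 Ω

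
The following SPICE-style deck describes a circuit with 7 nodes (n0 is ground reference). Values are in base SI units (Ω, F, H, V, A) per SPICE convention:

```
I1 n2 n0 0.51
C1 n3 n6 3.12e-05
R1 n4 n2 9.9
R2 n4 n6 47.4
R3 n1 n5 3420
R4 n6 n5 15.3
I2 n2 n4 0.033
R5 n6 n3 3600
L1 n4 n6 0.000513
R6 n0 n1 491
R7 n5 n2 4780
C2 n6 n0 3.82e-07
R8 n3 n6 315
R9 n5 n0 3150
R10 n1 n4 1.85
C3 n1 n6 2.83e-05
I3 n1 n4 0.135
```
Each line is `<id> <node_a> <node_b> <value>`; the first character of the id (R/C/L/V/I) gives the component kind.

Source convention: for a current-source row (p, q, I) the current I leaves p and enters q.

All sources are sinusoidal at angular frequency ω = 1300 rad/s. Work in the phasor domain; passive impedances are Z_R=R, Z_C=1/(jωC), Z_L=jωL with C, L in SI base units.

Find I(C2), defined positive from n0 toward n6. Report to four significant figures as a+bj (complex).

0.02192+0.1033j A

Apply KCL at each of the 6 non-ground nodes and solve the resulting linear system.
Node n1: branches {R3, R6, R10, C3, I3} → V_1 = -207.4+43.86j
Node n2: branches {I1, R1, I2, R7} → V_2 = -213.3+44.07j
Node n3: branches {C1, R5, R8} → V_3 = -208.0+44.13j
Node n4: branches {R1, R2, I2, L1, R10, I3} → V_4 = -207.9+44.07j
Node n5: branches {R3, R4, R7, R9} → V_5 = -207.0+43.92j
Node n6: branches {C1, R2, R4, R5, L1, C2, R8, C3} → V_6 = -208.0+44.13j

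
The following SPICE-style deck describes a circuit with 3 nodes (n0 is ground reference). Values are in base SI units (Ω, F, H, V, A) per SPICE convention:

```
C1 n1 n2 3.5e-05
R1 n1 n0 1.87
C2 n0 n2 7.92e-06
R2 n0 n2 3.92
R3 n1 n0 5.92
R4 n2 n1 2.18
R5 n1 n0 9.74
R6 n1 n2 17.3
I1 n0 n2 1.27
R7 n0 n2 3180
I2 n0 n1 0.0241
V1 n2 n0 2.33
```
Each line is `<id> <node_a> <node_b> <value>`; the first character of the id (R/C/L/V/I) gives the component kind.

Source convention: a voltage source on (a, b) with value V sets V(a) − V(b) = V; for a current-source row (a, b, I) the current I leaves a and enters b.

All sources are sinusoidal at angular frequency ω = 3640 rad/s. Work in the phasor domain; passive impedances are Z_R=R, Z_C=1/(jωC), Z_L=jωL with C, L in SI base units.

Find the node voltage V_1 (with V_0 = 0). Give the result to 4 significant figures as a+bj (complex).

0.9409+0.1338j V

MNA unknowns: 2 node voltages V₁..V_2 plus 1 source current (V1)
C1: Y=0.000+0.1274j on G[1,2]
R1: Y=0.5348+0.000j on G[1,0]
C2: Y=0.000+0.02883j on G[0,2]
R2: Y=0.2551+0.000j on G[0,2]
R3: Y=0.1689+0.000j on G[1,0]
R4: Y=0.4587+0.000j on G[2,1]
R5: Y=0.1027+0.000j on G[1,0]
R6: Y=0.05780+0.000j on G[1,2]
I1: z[0]−=1.27, z[2]+=1.27
R7: Y=0.0003145+0.000j on G[0,2]
I2: z[0]−=0.0241, z[1]+=0.0241
V1: row V2−V0=2.33, i_V1 at 2,0
solve → V1=0.9409+0.1338j, V2=2.330+0.000j
aux → i_V1=-0.05968-0.1750j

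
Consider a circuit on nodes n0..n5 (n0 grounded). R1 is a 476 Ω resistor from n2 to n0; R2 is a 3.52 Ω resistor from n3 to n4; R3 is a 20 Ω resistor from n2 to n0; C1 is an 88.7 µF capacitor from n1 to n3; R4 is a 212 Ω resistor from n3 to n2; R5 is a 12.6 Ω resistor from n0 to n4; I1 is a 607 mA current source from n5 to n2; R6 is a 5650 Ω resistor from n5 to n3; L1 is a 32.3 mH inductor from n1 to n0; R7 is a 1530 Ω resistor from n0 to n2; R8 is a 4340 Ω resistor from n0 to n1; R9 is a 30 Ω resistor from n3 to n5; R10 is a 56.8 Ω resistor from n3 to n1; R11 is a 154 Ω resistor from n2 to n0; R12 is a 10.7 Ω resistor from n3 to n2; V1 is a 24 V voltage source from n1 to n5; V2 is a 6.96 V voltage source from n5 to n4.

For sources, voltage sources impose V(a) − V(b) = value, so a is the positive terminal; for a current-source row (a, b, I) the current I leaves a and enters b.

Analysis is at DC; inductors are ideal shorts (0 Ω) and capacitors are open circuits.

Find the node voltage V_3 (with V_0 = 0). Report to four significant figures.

MNA unknowns: 5 node voltages V₁..V_5 plus 3 source currents (L1, V1, V2)
R1: Y=0.002101 on G[2,0]
R2: Y=0.2841 on G[3,4]
R3: Y=0.05000 on G[2,0]
C1: Y=0.000 on G[1,3]
R4: Y=0.004717 on G[3,2]
R5: Y=0.07937 on G[0,4]
I1: z[5]−=0.607, z[2]+=0.607
R6: Y=0.0001770 on G[5,3]
L1: row V1−V0=0, i_L1 at 1,0
R7: Y=0.0006536 on G[0,2]
R8: Y=0.0002304 on G[0,1]
R9: Y=0.03333 on G[3,5]
R10: Y=0.01761 on G[3,1]
R11: Y=0.006494 on G[2,0]
R12: Y=0.09346 on G[3,2]
V1: row V1−V5=24, i_V1 at 1,5
V2: row V5−V4=6.96, i_V2 at 5,4
solve → V1=0.000, V2=-11.60, V3=-24.78, V4=-30.96, V5=-24.00
aux → i_L1=3.144, i_V1=-3.580, i_V2=-4.213

-24.78 V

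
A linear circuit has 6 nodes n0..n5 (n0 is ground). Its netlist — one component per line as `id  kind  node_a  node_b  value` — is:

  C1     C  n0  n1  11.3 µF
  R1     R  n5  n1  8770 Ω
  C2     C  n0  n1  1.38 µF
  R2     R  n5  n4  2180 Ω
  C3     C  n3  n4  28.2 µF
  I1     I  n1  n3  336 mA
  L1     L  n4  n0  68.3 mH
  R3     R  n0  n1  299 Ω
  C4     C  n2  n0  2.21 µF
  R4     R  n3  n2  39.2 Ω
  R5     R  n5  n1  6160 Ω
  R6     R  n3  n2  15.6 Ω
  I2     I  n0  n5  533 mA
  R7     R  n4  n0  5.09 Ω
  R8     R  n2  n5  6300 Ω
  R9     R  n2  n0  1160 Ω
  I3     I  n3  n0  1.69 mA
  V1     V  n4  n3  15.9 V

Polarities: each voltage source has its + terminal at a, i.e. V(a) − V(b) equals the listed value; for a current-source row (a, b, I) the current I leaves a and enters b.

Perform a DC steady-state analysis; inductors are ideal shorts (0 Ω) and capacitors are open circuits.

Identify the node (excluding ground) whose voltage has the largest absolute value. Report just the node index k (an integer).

5

Apply KCL at each of the 5 non-ground nodes and solve the resulting linear system.
Node n1: branches {C1, R1, C2, I1, R3, R5} → V_1 = -48.63
Node n2: branches {C4, R4, R6, R8, R9} → V_2 = -14.71
Node n3: branches {C3, I1, R4, R6, I3, V1} → V_3 = -15.90
Node n4: branches {R2, C3, L1, R7, V1} → V_4 = 0.000
Node n5: branches {R1, R2, R5, I2, R8} → V_5 = 578.7
Source currents: i(L1)=0.7066, i(V1)=-0.4412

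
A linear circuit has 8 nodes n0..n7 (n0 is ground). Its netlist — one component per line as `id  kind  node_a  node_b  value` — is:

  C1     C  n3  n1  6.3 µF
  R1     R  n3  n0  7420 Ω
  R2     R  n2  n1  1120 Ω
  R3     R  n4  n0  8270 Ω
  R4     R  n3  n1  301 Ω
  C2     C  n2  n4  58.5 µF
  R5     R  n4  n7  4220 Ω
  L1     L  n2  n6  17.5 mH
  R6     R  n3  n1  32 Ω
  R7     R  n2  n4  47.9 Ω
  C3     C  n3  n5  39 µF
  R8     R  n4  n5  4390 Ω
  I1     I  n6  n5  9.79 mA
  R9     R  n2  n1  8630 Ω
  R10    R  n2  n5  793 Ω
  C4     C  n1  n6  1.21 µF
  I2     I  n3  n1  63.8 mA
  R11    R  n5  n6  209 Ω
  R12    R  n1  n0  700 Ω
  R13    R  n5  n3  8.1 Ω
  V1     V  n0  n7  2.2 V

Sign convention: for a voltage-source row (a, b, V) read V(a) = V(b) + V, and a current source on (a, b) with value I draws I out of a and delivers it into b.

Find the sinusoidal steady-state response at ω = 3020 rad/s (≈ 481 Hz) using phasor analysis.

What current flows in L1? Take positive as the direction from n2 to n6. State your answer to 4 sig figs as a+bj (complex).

0.002073-0.003097j A

MNA unknowns: 7 node voltages V₁..V_7 plus 1 source current (V1)
C1: Y=0.000+0.01903j on G[3,1]
R1: Y=0.0001348+0.000j on G[3,0]
R2: Y=0.0008929+0.000j on G[2,1]
R3: Y=0.0001209+0.000j on G[4,0]
R4: Y=0.003322+0.000j on G[3,1]
C2: Y=0.000+0.1767j on G[2,4]
R5: Y=0.0002370+0.000j on G[4,7]
L1: Y=0.000-0.01892j on G[2,6]
R6: Y=0.03125+0.000j on G[3,1]
R7: Y=0.02088+0.000j on G[2,4]
C3: Y=0.000+0.1178j on G[3,5]
R8: Y=0.0002278+0.000j on G[4,5]
I1: z[6]−=0.00979, z[5]+=0.00979
R9: Y=0.0001159+0.000j on G[2,1]
R10: Y=0.001261+0.000j on G[2,5]
C4: Y=0.000+0.003654j on G[1,6]
I2: z[3]−=0.0638, z[1]+=0.0638
R11: Y=0.004785+0.000j on G[5,6]
R12: Y=0.001429+0.000j on G[1,0]
R13: Y=0.1235+0.000j on G[5,3]
V1: row V0−V7=2.2, i_V1 at 0,7
solve → V1=0.09917-0.3407j, V2=-1.430+1.193j, V3=-1.114+0.4468j, V4=-1.433+1.192j, V5=-1.068+0.4375j, V6=-1.594+1.083j, V7=-2.200+0.000j
aux → i_V1=-0.0001817-0.0002824j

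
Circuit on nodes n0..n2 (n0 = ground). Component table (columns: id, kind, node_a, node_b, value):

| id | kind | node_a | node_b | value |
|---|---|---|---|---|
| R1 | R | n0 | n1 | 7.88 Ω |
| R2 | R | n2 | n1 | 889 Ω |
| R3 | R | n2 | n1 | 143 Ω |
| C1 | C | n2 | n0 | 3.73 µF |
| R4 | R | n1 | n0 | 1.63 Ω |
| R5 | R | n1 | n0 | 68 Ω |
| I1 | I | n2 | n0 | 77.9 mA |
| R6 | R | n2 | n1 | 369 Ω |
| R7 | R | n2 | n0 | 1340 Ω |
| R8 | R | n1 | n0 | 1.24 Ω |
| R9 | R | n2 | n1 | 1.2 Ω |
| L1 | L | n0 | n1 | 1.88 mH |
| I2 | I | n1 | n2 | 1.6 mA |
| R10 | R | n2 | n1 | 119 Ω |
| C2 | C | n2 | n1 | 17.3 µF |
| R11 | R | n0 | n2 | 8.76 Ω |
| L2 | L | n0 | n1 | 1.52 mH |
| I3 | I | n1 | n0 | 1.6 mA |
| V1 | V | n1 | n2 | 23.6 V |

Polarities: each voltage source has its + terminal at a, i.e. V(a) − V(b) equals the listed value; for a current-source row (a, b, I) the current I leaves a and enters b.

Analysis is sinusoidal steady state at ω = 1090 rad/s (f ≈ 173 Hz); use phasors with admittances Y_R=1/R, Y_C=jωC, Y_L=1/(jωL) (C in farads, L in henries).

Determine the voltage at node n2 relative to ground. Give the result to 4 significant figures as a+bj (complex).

Apply KCL at each of the 2 non-ground nodes and solve the resulting linear system.
Node n1: branches {R1, R2, R3, R4, R5, R6, R8, R9, L1, I2, R10, C2, L2, I3, V1} → V_1 = 1.079+0.7571j
Node n2: branches {R2, R3, C1, I1, R6, R7, R9, I2, R10, C2, R11, V1} → V_2 = -22.52+0.7571j
Source currents: i(V1)=-22.64-0.4496j

-22.52+0.7571j V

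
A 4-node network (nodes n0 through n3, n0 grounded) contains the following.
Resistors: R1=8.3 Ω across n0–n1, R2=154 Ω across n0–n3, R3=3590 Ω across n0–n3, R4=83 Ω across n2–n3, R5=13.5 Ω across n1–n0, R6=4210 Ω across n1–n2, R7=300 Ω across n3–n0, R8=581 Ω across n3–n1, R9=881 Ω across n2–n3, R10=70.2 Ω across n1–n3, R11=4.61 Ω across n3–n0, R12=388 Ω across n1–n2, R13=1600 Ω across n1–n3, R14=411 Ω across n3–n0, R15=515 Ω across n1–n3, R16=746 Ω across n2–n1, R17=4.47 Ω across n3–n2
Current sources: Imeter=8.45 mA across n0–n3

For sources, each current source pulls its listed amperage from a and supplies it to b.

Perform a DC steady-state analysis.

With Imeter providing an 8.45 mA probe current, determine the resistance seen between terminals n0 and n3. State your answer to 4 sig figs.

R_eq = 4.004 Ω

Apply KCL at each of the 3 non-ground nodes and solve the resulting linear system.
Node n1: branches {R1, R5, R6, R8, R10, R12, R13, R15, R16} → V_1 = 0.003524
Node n2: branches {R4, R6, R9, R12, R16, R17} → V_2 = 0.03332
Node n3: branches {R2, R3, R4, R7, R8, R9, R10, R11, R13, R14, R15, R17, Imeter} → V_3 = 0.03384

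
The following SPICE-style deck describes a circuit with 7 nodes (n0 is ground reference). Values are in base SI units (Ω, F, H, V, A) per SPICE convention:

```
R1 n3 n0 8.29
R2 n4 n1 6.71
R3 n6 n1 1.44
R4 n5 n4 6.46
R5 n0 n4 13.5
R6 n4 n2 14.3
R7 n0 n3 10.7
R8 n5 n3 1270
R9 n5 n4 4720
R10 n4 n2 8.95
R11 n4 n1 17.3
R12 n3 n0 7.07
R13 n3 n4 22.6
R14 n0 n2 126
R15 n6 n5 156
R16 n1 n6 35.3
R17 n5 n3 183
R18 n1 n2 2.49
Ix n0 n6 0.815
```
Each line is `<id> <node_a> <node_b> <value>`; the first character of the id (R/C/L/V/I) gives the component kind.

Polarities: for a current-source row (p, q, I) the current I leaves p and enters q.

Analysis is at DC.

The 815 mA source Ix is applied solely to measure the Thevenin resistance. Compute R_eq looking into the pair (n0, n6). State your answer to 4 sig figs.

R_eq = 11.93 Ω

Element admittances at DC:
  Y(R1) = 0.1206 S between n3,n0
  Y(R2) = 0.1490 S between n4,n1
  Y(R3) = 0.6944 S between n6,n1
  Y(R4) = 0.1548 S between n5,n4
  Y(R5) = 0.07407 S between n0,n4
  Y(R6) = 0.06993 S between n4,n2
  Y(R7) = 0.09346 S between n0,n3
  Y(R8) = 0.0007874 S between n5,n3
  Y(R9) = 0.0002119 S between n5,n4
  Y(R10) = 0.1117 S between n4,n2
  Y(R11) = 0.05780 S between n4,n1
  Y(R12) = 0.1414 S between n3,n0
  Y(R13) = 0.04425 S between n3,n4
  Y(R14) = 0.007937 S between n0,n2
  Y(R15) = 0.006410 S between n6,n5
  Y(R16) = 0.02833 S between n1,n6
  Y(R17) = 0.005464 S between n5,n3
  Y(R18) = 0.4016 S between n1,n2
  Ix: injects 0.815 A into n6 (from n0)
Assemble and solve the 6×6 MNA system:
  V(n1)=8.629  V(n2)=7.819  V(n3)=0.7909  V(n4)=6.369  V(n5)=6.289  V(n6)=9.726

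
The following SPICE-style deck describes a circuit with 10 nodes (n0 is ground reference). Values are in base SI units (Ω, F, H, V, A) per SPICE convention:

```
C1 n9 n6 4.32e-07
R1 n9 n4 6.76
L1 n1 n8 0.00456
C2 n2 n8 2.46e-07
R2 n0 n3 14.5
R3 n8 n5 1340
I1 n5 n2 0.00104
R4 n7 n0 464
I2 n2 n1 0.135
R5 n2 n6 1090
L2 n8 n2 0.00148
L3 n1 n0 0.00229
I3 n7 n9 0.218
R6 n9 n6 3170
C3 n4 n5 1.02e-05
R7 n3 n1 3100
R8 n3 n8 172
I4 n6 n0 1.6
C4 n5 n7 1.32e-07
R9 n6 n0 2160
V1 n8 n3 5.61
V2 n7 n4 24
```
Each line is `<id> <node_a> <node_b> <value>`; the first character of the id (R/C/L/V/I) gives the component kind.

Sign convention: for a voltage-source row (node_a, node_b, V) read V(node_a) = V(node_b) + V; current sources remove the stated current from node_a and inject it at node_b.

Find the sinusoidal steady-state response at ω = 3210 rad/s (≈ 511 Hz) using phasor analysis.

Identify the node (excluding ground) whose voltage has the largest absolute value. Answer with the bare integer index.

6

Element admittances at ω=3210 rad/s:
  Y(C1) = 0.000+0.001387j S between n9,n6
  Y(R1) = 0.1479+0.000j S between n9,n4
  Y(L1) = 0.000-0.06832j S between n1,n8
  Y(C2) = 0.000+0.0007897j S between n2,n8
  Y(R2) = 0.06897+0.000j S between n0,n3
  Y(R3) = 0.0007463+0.000j S between n8,n5
  I1: injects 0.00104 A into n2 (from n5)
  Y(R4) = 0.002155+0.000j S between n7,n0
  I2: injects 0.135 A into n1 (from n2)
  Y(R5) = 0.0009174+0.000j S between n2,n6
  Y(L2) = 0.000-0.2105j S between n8,n2
  Y(L3) = 0.000-0.1360j S between n1,n0
  I3: injects 0.218 A into n9 (from n7)
  Y(R6) = 0.0003155+0.000j S between n9,n6
  Y(C3) = 0.000+0.03274j S between n4,n5
  Y(R7) = 0.0003226+0.000j S between n3,n1
  Y(R8) = 0.005814+0.000j S between n3,n8
  I4: injects 1.6 A into n0 (from n6)
  Y(C4) = 0.000+0.0004237j S between n5,n7
  Y(R9) = 0.0004630+0.000j S between n6,n0
  V1: constraint V(n8)−V(n3) = 5.61
  V2: constraint V(n7)−V(n4) = 24
Assemble and solve the 11×11 MNA system:
  V(n1)=-1.982+0.1200j  V(n2)=-7.205-5.027j  V(n3)=-11.55-1.572j  V(n4)=-264.6-136.0j  V(n5)=-261.2-141.7j  V(n6)=-651.0+284.7j  V(n7)=-240.6-136.0j  V(n8)=-5.937-1.572j  V(n9)=-267.9-138.7j
  i(V1)=-0.8321-0.1090j  i(V2)=0.3030+0.2844j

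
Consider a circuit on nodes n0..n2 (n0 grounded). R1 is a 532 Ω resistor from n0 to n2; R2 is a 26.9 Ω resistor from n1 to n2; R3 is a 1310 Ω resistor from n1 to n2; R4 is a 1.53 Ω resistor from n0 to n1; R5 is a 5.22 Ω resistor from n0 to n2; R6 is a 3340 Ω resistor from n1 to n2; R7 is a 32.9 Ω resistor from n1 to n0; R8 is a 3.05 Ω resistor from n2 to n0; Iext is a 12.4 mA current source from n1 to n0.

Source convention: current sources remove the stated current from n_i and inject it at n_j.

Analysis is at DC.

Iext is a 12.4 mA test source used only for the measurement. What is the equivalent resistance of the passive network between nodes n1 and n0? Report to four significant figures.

MNA unknowns: 2 node voltages V₁..V_2
R1: Y=0.001880 on G[0,2]
R2: Y=0.03717 on G[1,2]
R3: Y=0.0007634 on G[1,2]
R4: Y=0.6536 on G[0,1]
R5: Y=0.1916 on G[0,2]
R6: Y=0.0002994 on G[1,2]
R7: Y=0.03040 on G[1,0]
R8: Y=0.3279 on G[2,0]
Iext: z[1]−=0.0124, z[0]+=0.0124
solve → V1=-0.01723, V2=-0.001178

R_eq = 1.390 Ω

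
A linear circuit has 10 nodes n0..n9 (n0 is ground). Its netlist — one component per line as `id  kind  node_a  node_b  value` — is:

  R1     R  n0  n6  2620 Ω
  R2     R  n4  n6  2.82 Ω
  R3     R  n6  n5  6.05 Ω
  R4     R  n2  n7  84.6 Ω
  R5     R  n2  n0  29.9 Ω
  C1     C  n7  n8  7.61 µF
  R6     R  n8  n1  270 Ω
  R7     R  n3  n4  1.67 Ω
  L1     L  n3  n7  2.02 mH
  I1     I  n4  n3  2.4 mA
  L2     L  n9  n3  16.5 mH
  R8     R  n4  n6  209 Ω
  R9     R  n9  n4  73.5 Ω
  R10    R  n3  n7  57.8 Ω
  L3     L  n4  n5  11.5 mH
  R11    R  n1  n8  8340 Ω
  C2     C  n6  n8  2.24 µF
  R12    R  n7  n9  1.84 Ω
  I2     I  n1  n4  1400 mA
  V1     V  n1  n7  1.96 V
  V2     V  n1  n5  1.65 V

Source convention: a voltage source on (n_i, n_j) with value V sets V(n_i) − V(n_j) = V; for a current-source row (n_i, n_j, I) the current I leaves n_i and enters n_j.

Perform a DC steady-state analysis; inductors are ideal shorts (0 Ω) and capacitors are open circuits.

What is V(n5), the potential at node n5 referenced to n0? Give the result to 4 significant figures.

0.2970 V

Apply KCL at each of the 9 non-ground nodes and solve the resulting linear system.
Node n1: branches {R6, R11, I2, V1, V2} → V_1 = 1.947
Node n2: branches {R4, R5} → V_2 = -0.003387
Node n3: branches {R7, L1, I1, L2, R10} → V_3 = -0.01297
Node n4: branches {R2, R7, I1, R8, R9, L3, I2} → V_4 = 0.2970
Node n5: branches {R3, L3, V2} → V_5 = 0.2970
Node n6: branches {R1, R2, R3, R8, C2} → V_6 = 0.2968
Node n7: branches {R4, C1, L1, R10, R12, V1} → V_7 = -0.01297
Node n8: branches {C1, R6, R11, C2} → V_8 = 1.947
Node n9: branches {L2, R9, R12} → V_9 = -0.01297
Source currents: i(L1)=0.1922, i(L2)=0.004218, i(L3)=1.208, i(V1)=-0.1924, i(V2)=-1.208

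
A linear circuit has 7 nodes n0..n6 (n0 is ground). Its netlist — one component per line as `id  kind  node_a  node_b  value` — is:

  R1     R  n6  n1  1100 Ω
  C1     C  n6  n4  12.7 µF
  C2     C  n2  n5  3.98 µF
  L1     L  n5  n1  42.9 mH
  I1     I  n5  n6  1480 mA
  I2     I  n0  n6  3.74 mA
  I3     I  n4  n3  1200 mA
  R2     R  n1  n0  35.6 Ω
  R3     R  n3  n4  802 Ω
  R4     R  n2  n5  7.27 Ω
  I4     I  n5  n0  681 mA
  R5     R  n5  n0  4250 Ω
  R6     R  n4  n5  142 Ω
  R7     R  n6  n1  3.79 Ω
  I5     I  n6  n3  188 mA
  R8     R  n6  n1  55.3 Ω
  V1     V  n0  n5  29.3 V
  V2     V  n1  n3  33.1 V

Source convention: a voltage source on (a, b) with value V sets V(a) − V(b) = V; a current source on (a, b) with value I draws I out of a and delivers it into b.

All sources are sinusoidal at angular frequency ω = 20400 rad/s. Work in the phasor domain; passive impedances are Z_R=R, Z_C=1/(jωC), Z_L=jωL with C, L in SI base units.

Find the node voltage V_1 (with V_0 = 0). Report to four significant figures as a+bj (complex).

Element admittances at ω=20400 rad/s:
  Y(R1) = 0.0009091+0.000j S between n6,n1
  Y(C1) = 0.000+0.2591j S between n6,n4
  Y(C2) = 0.000+0.08119j S between n2,n5
  Y(L1) = 0.000-0.001143j S between n5,n1
  I1: injects 1.48 A into n6 (from n5)
  I2: injects 0.00374 A into n6 (from n0)
  I3: injects 1.2 A into n3 (from n4)
  Y(R2) = 0.02809+0.000j S between n1,n0
  Y(R3) = 0.001247+0.000j S between n3,n4
  Y(R4) = 0.1376+0.000j S between n2,n5
  I4: injects 0.681 A into n0 (from n5)
  Y(R5) = 0.0002353+0.000j S between n5,n0
  Y(R6) = 0.007042+0.000j S between n4,n5
  Y(R7) = 0.2639+0.000j S between n6,n1
  I5: injects 0.188 A into n3 (from n6)
  Y(R8) = 0.01808+0.000j S between n6,n1
  V1: constraint V(n0)−V(n5) = 29.3
  V2: constraint V(n1)−V(n3) = 33.1
Assemble and solve the 8×8 MNA system:
  V(n1)=36.66+0.8775j  V(n2)=-29.30+0.000j  V(n3)=3.558+0.8775j  V(n4)=35.03+7.202j  V(n5)=-29.30+0.000j  V(n6)=35.26+0.6703j
  i(V1)=1.700+0.02465j  i(V2)=-1.427-0.007886j

36.66+0.8775j V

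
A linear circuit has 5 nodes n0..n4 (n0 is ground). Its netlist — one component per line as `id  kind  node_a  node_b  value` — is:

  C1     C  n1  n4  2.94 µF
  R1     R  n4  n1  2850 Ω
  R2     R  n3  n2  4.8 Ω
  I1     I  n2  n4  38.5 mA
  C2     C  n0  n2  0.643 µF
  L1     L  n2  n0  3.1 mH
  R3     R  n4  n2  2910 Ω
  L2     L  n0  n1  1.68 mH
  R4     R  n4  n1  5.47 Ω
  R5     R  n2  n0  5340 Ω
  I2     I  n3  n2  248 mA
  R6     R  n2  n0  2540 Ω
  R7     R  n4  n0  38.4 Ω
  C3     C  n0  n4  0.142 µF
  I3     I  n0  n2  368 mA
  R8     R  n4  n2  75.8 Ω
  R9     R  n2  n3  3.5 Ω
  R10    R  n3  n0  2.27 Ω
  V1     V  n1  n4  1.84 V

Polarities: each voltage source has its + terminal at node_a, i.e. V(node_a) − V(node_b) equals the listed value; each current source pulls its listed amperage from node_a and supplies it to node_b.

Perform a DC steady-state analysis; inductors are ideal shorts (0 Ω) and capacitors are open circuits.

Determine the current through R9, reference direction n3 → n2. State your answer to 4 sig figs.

-0.07582 A

MNA unknowns: 4 node voltages V₁..V_4 plus 3 source currents (L1, L2, V1)
C1: Y=0.000 on G[1,4]
R1: Y=0.0003509 on G[4,1]
R2: Y=0.2083 on G[3,2]
I1: z[2]−=0.0385, z[4]+=0.0385
C2: Y=0.000 on G[0,2]
L1: row V2−V0=0, i_L1 at 2,0
R3: Y=0.0003436 on G[4,2]
L2: row V0−V1=0, i_L2 at 0,1
R4: Y=0.1828 on G[4,1]
R5: Y=0.0001873 on G[2,0]
I2: z[3]−=0.248, z[2]+=0.248
R6: Y=0.0003937 on G[2,0]
R7: Y=0.02604 on G[4,0]
C3: Y=0.000 on G[0,4]
I3: z[0]−=0.368, z[2]+=0.368
R8: Y=0.01319 on G[4,2]
R9: Y=0.2857 on G[2,3]
R10: Y=0.4405 on G[3,0]
V1: row V1−V4=1.84, i_V1 at 1,4
solve → V1=0.000, V2=0.000, V3=-0.2654, V4=-1.840
aux → i_L1=0.4215, i_L2=-0.1113, i_V1=-0.4483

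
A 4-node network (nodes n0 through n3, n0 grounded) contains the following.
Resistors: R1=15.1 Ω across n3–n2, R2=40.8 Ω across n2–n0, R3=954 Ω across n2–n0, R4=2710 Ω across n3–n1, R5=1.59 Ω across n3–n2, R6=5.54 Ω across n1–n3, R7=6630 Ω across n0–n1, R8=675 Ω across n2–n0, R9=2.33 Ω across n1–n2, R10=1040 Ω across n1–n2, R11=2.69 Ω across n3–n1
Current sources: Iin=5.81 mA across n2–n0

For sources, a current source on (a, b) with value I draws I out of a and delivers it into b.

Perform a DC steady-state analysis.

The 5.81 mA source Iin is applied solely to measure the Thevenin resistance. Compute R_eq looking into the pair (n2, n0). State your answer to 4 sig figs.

Element admittances at DC:
  Y(R1) = 0.06623 S between n3,n2
  Y(R2) = 0.02451 S between n2,n0
  Y(R3) = 0.001048 S between n2,n0
  Y(R4) = 0.0003690 S between n3,n1
  Y(R5) = 0.6289 S between n3,n2
  Y(R6) = 0.1805 S between n1,n3
  Y(R7) = 0.0001508 S between n0,n1
  Y(R8) = 0.001481 S between n2,n0
  Y(R9) = 0.4292 S between n1,n2
  Y(R10) = 0.0009615 S between n1,n2
  Y(R11) = 0.3717 S between n3,n1
  Iin: injects 0.00581 A into n0 (from n2)
Assemble and solve the 3×3 MNA system:
  V(n1)=-0.2136  V(n2)=-0.2137  V(n3)=-0.2137

R_eq = 36.78 Ω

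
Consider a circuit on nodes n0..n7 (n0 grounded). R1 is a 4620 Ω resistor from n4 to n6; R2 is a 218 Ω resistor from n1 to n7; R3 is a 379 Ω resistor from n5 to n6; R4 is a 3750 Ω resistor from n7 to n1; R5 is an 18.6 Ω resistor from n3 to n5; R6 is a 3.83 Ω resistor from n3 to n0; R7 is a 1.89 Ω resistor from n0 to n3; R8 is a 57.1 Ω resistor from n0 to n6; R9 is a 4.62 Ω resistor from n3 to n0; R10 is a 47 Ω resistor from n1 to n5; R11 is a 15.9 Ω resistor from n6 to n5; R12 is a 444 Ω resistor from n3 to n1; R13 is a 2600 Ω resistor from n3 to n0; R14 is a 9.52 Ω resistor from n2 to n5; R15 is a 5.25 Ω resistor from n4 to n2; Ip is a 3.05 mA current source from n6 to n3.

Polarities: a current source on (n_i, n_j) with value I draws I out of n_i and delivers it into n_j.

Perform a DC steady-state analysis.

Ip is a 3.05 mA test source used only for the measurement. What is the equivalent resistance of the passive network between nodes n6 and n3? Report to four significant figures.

R_eq = 21.10 Ω

MNA unknowns: 7 node voltages V₁..V_7
R1: Y=0.0002165 on G[4,6]
R2: Y=0.004587 on G[1,7]
R3: Y=0.002639 on G[5,6]
R4: Y=0.0002667 on G[7,1]
R5: Y=0.05376 on G[3,5]
R6: Y=0.2611 on G[3,0]
R7: Y=0.5291 on G[0,3]
R8: Y=0.01751 on G[0,6]
R9: Y=0.2165 on G[3,0]
R10: Y=0.02128 on G[1,5]
R11: Y=0.06289 on G[6,5]
R12: Y=0.002252 on G[3,1]
R13: Y=0.0003846 on G[3,0]
R14: Y=0.1050 on G[2,5]
R15: Y=0.1905 on G[4,2]
Ip: z[6]−=0.00305, z[3]+=0.00305
solve → V1=-0.03038, V2=-0.03377, V3=0.001100, V4=-0.03380, V5=-0.03371, V6=-0.06325, V7=-0.03038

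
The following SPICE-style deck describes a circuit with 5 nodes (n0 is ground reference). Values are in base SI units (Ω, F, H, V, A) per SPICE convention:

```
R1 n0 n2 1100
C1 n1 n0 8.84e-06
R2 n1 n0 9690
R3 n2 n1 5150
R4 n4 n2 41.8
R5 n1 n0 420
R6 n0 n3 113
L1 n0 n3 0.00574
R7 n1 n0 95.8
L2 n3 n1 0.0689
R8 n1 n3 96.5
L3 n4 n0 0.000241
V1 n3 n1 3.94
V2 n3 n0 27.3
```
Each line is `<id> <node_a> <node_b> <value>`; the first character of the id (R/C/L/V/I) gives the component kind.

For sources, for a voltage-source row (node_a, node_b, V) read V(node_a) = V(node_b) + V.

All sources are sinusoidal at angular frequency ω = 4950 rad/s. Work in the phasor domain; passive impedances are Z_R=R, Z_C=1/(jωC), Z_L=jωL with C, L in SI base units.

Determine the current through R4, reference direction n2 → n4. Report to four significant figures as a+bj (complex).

Element admittances at ω=4950 rad/s:
  Y(R1) = 0.0009091+0.000j S between n0,n2
  Y(C1) = 0.000+0.04376j S between n1,n0
  Y(R2) = 0.0001032+0.000j S between n1,n0
  Y(R3) = 0.0001942+0.000j S between n2,n1
  Y(R4) = 0.02392+0.000j S between n4,n2
  Y(R5) = 0.002381+0.000j S between n1,n0
  Y(R6) = 0.008850+0.000j S between n0,n3
  Y(L1) = 0.000-0.03520j S between n0,n3
  Y(R7) = 0.01044+0.000j S between n1,n0
  Y(L2) = 0.000-0.002932j S between n3,n1
  Y(R8) = 0.01036+0.000j S between n1,n3
  Y(L3) = 0.000-0.8383j S between n4,n0
  V1: constraint V(n3)−V(n1) = 3.94
  V2: constraint V(n3)−V(n0) = 27.3
Assemble and solve the 6×6 MNA system:
  V(n1)=23.36+0.000j  V(n2)=0.1812+0.004945j  V(n3)=27.30+0.000j  V(n4)=6.508e-06+0.005173j
  i(V1)=0.2655+1.034j  i(V2)=-0.5480-0.06136j

0.004336-5.455e-06j A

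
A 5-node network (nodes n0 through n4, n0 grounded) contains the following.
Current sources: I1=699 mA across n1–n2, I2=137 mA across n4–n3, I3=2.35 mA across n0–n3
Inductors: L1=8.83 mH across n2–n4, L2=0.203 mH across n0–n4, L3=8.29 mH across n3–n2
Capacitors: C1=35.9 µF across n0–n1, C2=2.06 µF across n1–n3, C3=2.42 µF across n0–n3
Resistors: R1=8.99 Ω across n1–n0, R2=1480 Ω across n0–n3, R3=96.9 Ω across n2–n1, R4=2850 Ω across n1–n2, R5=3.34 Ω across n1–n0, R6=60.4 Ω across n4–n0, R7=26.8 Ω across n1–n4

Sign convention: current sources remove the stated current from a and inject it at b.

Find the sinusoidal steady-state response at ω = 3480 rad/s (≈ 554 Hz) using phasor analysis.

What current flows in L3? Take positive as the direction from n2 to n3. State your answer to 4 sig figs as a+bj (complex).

-0.6348+1.909j A

Element admittances at ω=3480 rad/s:
  I1: injects 0.699 A into n2 (from n1)
  Y(L1) = 0.000-0.03254j S between n2,n4
  Y(C1) = 0.000+0.1249j S between n0,n1
  Y(C2) = 0.000+0.007169j S between n1,n3
  Y(R1) = 0.1112+0.000j S between n1,n0
  Y(R2) = 0.0006757+0.000j S between n0,n3
  Y(L2) = 0.000-1.416j S between n0,n4
  Y(R3) = 0.01032+0.000j S between n2,n1
  Y(R4) = 0.0003509+0.000j S between n1,n2
  Y(R5) = 0.2994+0.000j S between n1,n0
  Y(C3) = 0.000+0.008422j S between n0,n3
  Y(R6) = 0.01656+0.000j S between n4,n0
  I2: injects 0.137 A into n3 (from n4)
  Y(R7) = 0.03731+0.000j S between n1,n4
  Y(L3) = 0.000-0.03466j S between n3,n2
  I3: injects 0.00235 A into n3 (from n0)
Assemble and solve the 4×4 MNA system:
  V(n1)=0.1959+2.318j  V(n2)=65.82+19.77j  V(n3)=120.9+38.08j  V(n4)=1.431+0.3015j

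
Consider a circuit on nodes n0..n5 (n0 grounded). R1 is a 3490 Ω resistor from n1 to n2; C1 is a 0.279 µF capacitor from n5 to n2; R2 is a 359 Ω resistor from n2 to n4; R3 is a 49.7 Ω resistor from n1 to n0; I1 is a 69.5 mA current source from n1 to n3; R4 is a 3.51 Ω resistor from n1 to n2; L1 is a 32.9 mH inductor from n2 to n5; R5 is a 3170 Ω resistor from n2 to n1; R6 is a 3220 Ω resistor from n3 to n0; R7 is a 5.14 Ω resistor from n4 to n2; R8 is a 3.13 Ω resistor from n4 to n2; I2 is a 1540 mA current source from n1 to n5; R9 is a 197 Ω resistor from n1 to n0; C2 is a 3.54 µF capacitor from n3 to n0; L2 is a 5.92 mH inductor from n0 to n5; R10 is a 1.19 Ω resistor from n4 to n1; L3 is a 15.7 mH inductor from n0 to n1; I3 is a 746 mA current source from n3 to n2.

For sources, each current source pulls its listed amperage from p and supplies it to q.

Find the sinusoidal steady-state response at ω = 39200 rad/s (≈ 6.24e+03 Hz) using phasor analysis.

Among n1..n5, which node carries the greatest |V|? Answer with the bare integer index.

5

MNA unknowns: 5 node voltages V₁..V_5
R1: Y=0.0002865+0.000j on G[1,2]
C1: Y=0.000+0.01094j on G[5,2]
R2: Y=0.002786+0.000j on G[2,4]
R3: Y=0.02012+0.000j on G[1,0]
I1: z[1]−=0.0695, z[3]+=0.0695
R4: Y=0.2849+0.000j on G[1,2]
L1: Y=0.000-0.0007754j on G[2,5]
R5: Y=0.0003155+0.000j on G[2,1]
R6: Y=0.0003106+0.000j on G[3,0]
R7: Y=0.1946+0.000j on G[4,2]
R8: Y=0.3195+0.000j on G[4,2]
I2: z[1]−=1.54, z[5]+=1.54
R9: Y=0.005076+0.000j on G[1,0]
C2: Y=0.000+0.1388j on G[3,0]
L2: Y=0.000-0.004309j on G[0,5]
R10: Y=0.8403+0.000j on G[4,1]
L3: Y=0.000-0.001625j on G[0,1]
I3: z[3]−=0.746, z[2]+=0.746
solve → V1=62.82+24.29j, V2=68.16+25.13j, V3=-0.01091+4.875j, V4=64.85+24.61j, V5=118.3-219.5j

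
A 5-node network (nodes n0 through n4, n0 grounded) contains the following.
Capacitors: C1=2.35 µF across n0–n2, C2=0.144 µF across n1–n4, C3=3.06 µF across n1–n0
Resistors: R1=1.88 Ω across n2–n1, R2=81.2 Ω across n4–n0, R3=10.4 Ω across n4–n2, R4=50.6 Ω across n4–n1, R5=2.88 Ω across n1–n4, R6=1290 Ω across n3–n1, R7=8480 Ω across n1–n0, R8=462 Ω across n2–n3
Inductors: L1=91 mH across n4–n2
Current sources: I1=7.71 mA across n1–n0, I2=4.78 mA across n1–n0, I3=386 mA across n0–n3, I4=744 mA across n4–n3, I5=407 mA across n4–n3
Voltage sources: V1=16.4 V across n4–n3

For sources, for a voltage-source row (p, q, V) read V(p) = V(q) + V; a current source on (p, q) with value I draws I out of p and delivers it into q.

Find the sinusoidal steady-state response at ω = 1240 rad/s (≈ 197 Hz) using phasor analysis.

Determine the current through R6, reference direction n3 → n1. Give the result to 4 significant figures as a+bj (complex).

MNA unknowns: 4 node voltages V₁..V_4 plus 1 source current (V1)
C1: Y=0.000+0.002914j on G[0,2]
R1: Y=0.5319+0.000j on G[2,1]
R2: Y=0.01232+0.000j on G[4,0]
L1: Y=0.000-0.008862j on G[4,2]
R3: Y=0.09615+0.000j on G[4,2]
C2: Y=0.000+0.0001786j on G[1,4]
I1: z[1]−=0.00771, z[0]+=0.00771
R4: Y=0.01976+0.000j on G[4,1]
I2: z[1]−=0.00478, z[0]+=0.00478
I3: z[0]−=0.386, z[3]+=0.386
I4: z[4]−=0.744, z[3]+=0.744
C3: Y=0.000+0.003794j on G[1,0]
I5: z[4]−=0.407, z[3]+=0.407
R5: Y=0.3472+0.000j on G[1,4]
R6: Y=0.0007752+0.000j on G[3,1]
R7: Y=0.0001179+0.000j on G[1,0]
R8: Y=0.002165+0.000j on G[2,3]
V1: row V4−V3=16.4, i_V1 at 4,3
solve → V1=22.90-12.66j, V2=22.84-12.72j, V3=6.800-12.34j, V4=23.20-12.34j
aux → i_V1=-1.584+0.001072j

-0.01248+0.0002480j A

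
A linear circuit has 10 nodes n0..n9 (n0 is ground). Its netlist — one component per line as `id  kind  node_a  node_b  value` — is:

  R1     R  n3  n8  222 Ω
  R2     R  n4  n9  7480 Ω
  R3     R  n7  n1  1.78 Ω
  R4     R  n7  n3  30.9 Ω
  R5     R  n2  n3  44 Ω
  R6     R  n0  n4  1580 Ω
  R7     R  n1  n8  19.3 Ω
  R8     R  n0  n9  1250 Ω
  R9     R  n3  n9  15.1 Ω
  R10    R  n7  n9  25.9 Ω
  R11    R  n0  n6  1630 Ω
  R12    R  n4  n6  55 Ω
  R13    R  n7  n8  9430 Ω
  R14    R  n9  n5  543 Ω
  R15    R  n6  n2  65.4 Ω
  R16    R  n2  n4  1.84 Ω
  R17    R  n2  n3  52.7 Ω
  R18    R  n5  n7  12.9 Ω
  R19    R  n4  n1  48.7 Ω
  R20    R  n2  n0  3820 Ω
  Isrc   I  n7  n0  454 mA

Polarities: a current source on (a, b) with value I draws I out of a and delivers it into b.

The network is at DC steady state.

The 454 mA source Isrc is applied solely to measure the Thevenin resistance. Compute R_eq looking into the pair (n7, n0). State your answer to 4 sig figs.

R_eq = 449.2 Ω

Apply KCL at each of the 9 non-ground nodes and solve the resulting linear system.
Node n1: branches {R3, R7, R19} → V_1 = -203.6
Node n2: branches {R5, R15, R16, R17, R20} → V_2 = -196.5
Node n3: branches {R1, R4, R5, R9, R17} → V_3 = -199.9
Node n4: branches {R2, R6, R12, R16, R19} → V_4 = -196.4
Node n5: branches {R14, R18} → V_5 = -203.8
Node n6: branches {R11, R12, R15} → V_6 = -192.9
Node n7: branches {R3, R4, R10, R13, R18, Isrc} → V_7 = -203.9
Node n8: branches {R1, R7, R13} → V_8 = -203.3
Node n9: branches {R2, R8, R9, R10, R14} → V_9 = -199.9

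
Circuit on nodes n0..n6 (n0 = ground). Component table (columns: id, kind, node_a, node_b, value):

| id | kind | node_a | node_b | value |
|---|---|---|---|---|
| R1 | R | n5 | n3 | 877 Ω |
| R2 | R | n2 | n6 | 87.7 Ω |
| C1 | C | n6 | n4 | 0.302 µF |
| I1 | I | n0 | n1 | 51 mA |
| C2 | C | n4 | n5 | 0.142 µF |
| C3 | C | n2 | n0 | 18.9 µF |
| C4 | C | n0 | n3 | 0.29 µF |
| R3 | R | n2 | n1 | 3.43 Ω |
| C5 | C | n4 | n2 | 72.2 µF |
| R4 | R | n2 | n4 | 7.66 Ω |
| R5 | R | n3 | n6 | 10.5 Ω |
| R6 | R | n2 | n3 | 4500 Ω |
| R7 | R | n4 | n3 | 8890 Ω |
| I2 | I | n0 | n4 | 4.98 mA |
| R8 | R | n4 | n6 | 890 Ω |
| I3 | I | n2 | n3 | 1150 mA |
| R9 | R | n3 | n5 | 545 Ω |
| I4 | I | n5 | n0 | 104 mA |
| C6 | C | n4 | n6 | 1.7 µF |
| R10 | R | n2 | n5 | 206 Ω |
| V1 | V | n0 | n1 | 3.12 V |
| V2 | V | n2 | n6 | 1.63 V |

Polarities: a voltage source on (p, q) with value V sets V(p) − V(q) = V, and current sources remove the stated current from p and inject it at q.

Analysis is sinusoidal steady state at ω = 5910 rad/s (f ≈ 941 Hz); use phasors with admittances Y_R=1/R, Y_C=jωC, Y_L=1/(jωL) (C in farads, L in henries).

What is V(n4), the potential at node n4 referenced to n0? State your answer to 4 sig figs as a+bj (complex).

-3.080+1.095j V

MNA unknowns: 6 node voltages V₁..V_6 plus 2 source currents (V1, V2)
R1: Y=0.001140+0.000j on G[5,3]
R2: Y=0.01140+0.000j on G[2,6]
C1: Y=0.000+0.001785j on G[6,4]
I1: z[0]−=0.051, z[1]+=0.051
C2: Y=0.000+0.0008392j on G[4,5]
C3: Y=0.000+0.1117j on G[2,0]
C4: Y=0.000+0.001714j on G[0,3]
R3: Y=0.2915+0.000j on G[2,1]
C5: Y=0.000+0.4267j on G[4,2]
R4: Y=0.1305+0.000j on G[2,4]
R5: Y=0.09524+0.000j on G[3,6]
R6: Y=0.0002222+0.000j on G[2,3]
R7: Y=0.0001125+0.000j on G[4,3]
I2: z[0]−=0.00498, z[4]+=0.00498
R8: Y=0.001124+0.000j on G[4,6]
I3: z[2]−=1.15, z[3]+=1.15
R9: Y=0.001835+0.000j on G[3,5]
I4: z[5]−=0.104, z[0]+=0.104
C6: Y=0.000+0.01005j on G[4,6]
R10: Y=0.004854+0.000j on G[2,5]
V1: row V0−V1=3.12, i_V1 at 0,1
V2: row V2−V6=1.63, i_V2 at 2,6
solve → V1=-3.120+0.000j, V2=-3.025+1.119j, V3=6.802+1.030j, V4=-3.080+1.095j, V5=-12.47+2.091j, V6=-4.655+1.119j
aux → i_V1=-0.07873-0.3262j, i_V2=-1.112-0.01014j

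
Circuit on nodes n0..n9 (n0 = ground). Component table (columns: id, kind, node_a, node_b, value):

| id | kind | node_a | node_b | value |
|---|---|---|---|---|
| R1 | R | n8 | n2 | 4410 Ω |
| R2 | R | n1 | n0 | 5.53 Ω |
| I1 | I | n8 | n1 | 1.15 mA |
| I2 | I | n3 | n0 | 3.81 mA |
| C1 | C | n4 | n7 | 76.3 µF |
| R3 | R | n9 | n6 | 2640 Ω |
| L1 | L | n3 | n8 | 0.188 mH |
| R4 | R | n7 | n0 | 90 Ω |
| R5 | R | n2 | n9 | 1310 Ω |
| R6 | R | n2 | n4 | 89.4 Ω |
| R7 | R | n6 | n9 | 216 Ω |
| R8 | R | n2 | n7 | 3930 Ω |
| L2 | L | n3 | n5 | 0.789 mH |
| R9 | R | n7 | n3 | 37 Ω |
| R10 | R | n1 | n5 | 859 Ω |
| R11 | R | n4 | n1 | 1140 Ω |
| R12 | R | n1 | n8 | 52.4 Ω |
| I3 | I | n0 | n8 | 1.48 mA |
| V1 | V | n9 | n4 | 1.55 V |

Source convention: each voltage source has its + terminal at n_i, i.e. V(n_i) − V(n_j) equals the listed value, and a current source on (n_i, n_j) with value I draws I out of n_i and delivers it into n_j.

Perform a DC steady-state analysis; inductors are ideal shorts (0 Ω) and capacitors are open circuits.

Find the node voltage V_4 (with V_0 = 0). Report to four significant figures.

-0.07605 V

MNA unknowns: 9 node voltages V₁..V_9 plus 3 source currents (L1, L2, V1)
R1: Y=0.0002268 on G[8,2]
R2: Y=0.1808 on G[1,0]
I1: z[8]−=0.00115, z[1]+=0.00115
I2: z[3]−=0.00381, z[0]+=0.00381
C1: Y=0.000 on G[4,7]
R3: Y=0.0003788 on G[9,6]
L1: row V3−V8=0, i_L1 at 3,8
R4: Y=0.01111 on G[7,0]
R5: Y=0.0007634 on G[2,9]
R6: Y=0.01119 on G[2,4]
R7: Y=0.004630 on G[6,9]
R8: Y=0.0002545 on G[2,7]
L2: row V3−V5=0, i_L2 at 3,5
R9: Y=0.02703 on G[7,3]
R10: Y=0.001164 on G[1,5]
R11: Y=0.0008772 on G[4,1]
R12: Y=0.01908 on G[1,8]
I3: z[0]−=0.00148, z[8]+=0.00148
V1: row V9−V4=1.55, i_V1 at 9,4
solve → V1=-0.007390, V2=0.01793, V3=-0.1272, V4=-0.07605, V5=-0.1272, V6=1.474, V7=-0.08943, V8=-0.1272, V9=1.474
aux → i_L1=-0.002650, i_L2=-0.0001395, i_V1=-0.001111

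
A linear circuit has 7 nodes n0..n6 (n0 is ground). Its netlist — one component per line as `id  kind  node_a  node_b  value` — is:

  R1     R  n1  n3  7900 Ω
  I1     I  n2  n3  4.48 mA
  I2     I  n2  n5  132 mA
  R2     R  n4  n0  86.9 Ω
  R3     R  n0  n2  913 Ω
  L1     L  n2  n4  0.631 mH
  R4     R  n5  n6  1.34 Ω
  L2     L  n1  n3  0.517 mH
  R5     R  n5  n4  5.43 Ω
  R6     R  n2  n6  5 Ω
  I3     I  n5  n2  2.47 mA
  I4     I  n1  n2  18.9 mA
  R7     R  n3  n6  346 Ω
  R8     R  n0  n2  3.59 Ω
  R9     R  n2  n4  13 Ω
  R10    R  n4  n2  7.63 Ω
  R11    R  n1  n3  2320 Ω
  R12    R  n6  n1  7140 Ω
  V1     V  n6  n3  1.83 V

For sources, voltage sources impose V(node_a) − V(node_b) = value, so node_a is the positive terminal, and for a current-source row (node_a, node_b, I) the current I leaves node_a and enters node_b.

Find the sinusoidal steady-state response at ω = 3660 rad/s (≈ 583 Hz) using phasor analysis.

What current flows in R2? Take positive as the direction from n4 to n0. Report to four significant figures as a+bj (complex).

Apply KCL at each of the 6 non-ground nodes and solve the resulting linear system.
Node n1: branches {R1, L2, I4, R11, R12} → V_1 = -1.546+0.002657j
Node n2: branches {I1, I2, R3, L1, R6, I3, I4, R8, R9, R10} → V_2 = -0.002732-0.003891j
Node n3: branches {R1, I1, L2, R7, R11, V1} → V_3 = -1.546+0.03793j
Node n4: branches {R2, L1, R5, R9, R10} → V_4 = 0.06639+0.09457j
Node n5: branches {I2, R4, R5, I3} → V_5 = 0.3801+0.04914j
Node n6: branches {R4, R6, R7, R12, V1} → V_6 = 0.2839+0.03793j
Source currents: i(V1)=0.008875-4.941e-06j

0.0007640+0.001088j A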